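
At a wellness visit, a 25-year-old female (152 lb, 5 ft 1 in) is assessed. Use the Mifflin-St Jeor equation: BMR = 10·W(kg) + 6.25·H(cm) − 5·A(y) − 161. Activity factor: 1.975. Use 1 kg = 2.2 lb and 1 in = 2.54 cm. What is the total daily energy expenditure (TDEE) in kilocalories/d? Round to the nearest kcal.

2712 kilocalories/d

Convert to metric: weight = 152 ÷ 2.2 = 69.0909 kg; height = (5×12 + 1) × 2.54 = 61 × 2.54 = 154.94 cm.
Mifflin-St Jeor (female): BMR = 10(69.0909) + 6.25(154.94) − 5(25) − 161 = 690.9091 + 968.375 − 125 − 161 = 1373.2841 kcal/day.
TEE = BMR × activity factor = 1373.2841 × 1.975 = 2712.2361 kcal/day.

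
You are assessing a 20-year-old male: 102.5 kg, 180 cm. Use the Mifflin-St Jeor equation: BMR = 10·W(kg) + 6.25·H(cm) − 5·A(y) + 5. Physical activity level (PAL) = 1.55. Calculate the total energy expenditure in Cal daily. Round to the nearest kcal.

Mifflin-St Jeor (male): BMR = 10(102.5) + 6.25(180) − 5(20) + 5 = 1025 + 1125 − 100 + 5 = 2055 kcal/day.
TEE = BMR × activity factor = 2055 × 1.55 = 3185.25 kcal/day.

3185 Cal daily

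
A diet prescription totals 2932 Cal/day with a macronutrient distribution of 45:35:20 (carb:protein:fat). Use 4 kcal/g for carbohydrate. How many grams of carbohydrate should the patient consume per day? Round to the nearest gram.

330 g/day

Carbohydrate energy = 45% × 2932 = 1319.4 kcal.
At 4 kcal/g: 1319.4 ÷ 4 = 329.85 g.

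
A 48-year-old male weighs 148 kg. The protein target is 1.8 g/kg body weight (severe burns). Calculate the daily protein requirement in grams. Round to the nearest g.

266 g/day

Protein = 1.8 g/kg × 148 kg = 266.4 g/day.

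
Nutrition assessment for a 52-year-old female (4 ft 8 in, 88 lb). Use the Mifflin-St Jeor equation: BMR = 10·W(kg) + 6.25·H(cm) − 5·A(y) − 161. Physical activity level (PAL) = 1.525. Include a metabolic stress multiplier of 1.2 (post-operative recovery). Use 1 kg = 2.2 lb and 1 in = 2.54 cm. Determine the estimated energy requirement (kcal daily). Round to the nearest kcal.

Convert to metric: weight = 88 ÷ 2.2 = 40 kg; height = (4×12 + 8) × 2.54 = 56 × 2.54 = 142.24 cm.
Mifflin-St Jeor (female): BMR = 10(40) + 6.25(142.24) − 5(52) − 161 = 400 + 889 − 260 − 161 = 868 kcal/day.
TEE = BMR × activity factor = 868 × 1.525 = 1323.7 kcal/day.
Apply stress factor: 1323.7 × 1.2 = 1588.44 kcal/day.

1588 kcal daily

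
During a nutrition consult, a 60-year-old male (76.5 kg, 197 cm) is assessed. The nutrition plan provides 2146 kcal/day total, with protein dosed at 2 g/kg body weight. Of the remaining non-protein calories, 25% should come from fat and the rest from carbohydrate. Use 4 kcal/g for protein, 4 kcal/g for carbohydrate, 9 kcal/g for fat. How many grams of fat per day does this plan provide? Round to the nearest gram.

Protein = 2 × 76.5 = 153 g → 153 × 4 = 612 kcal.
Non-protein calories = 2146 − 612 = 1534 kcal.
Fat: 25% × 1534 = 383.5 kcal; carbohydrate: 1150.5 kcal.
Fat: 383.5 kcal ÷ 9 kcal/g = 42.6111 g.

43 g/day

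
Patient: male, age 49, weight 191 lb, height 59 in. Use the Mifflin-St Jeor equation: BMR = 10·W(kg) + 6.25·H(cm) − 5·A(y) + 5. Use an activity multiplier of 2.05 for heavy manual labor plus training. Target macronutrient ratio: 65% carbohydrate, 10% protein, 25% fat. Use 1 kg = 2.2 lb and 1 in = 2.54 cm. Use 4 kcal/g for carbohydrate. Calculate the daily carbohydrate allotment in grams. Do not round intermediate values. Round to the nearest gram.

521 g/day

Convert to metric: weight = 191 ÷ 2.2 = 86.8182 kg; height = 59 × 2.54 = 149.86 cm.
Mifflin-St Jeor (male): BMR = 10(86.8182) + 6.25(149.86) − 5(49) + 5 = 868.1818 + 936.625 − 245 + 5 = 1564.8068 kcal/day.
TEE = 1564.8068 × 2.05 = 3207.854 kcal/day.
Carbohydrate energy = 65% × 3207.854 = 2085.1051 kcal.
Carbohydrate = 2085.1051 ÷ 4 kcal/g = 521.2763 g.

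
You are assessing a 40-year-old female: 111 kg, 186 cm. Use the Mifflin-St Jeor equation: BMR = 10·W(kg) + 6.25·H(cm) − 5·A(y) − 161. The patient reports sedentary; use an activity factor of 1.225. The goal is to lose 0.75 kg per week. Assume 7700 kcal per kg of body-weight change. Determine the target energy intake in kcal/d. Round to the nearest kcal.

1517 kcal/d

Mifflin-St Jeor (female): BMR = 10(111) + 6.25(186) − 5(40) − 161 = 1110 + 1162.5 − 200 − 161 = 1911.5 kcal/day.
TEE = 1911.5 × 1.225 = 2341.5875 kcal/day.
Required daily deficit = 0.75 × 7700 ÷ 7 = 825 kcal/day.
Target intake = 2341.5875 − 825 = 1516.5875 kcal/day.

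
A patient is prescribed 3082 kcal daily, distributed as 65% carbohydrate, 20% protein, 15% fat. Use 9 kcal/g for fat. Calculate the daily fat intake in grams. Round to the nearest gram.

51 g/day

Fat energy = 15% × 3082 = 462.3 kcal.
At 9 kcal/g: 462.3 ÷ 9 = 51.3667 g.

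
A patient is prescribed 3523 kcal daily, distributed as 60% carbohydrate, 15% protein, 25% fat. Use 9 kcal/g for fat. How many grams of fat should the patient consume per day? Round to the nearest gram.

Fat energy = 25% × 3523 = 880.75 kcal.
At 9 kcal/g: 880.75 ÷ 9 = 97.8611 g.

98 g/day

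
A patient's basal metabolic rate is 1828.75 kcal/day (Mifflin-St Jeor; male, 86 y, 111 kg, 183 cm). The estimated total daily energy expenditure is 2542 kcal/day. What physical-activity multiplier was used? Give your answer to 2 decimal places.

1.39

Activity factor = TEE ÷ BMR = 2542 ÷ 1828.75 = 1.39.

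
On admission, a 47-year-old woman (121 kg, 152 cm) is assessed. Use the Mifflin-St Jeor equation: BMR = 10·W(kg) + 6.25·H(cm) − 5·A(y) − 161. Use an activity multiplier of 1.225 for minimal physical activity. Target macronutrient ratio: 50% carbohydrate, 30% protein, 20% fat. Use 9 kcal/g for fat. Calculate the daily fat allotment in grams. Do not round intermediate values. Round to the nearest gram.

48 g/day

Mifflin-St Jeor (female): BMR = 10(121) + 6.25(152) − 5(47) − 161 = 1210 + 950 − 235 − 161 = 1764 kcal/day.
TEE = 1764 × 1.225 = 2160.9 kcal/day.
Fat energy = 20% × 2160.9 = 432.18 kcal.
Fat = 432.18 ÷ 9 kcal/g = 48.02 g.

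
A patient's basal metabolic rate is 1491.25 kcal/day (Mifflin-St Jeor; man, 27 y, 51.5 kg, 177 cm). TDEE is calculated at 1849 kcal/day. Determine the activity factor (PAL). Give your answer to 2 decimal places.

1.24

Activity factor = TEE ÷ BMR = 1849 ÷ 1491.25 = 1.24.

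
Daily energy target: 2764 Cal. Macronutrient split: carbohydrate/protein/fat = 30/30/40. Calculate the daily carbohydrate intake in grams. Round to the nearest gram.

Carbohydrate energy = 30% × 2764 = 829.2 kcal.
At 4 kcal/g: 829.2 ÷ 4 = 207.3 g.

207 g/day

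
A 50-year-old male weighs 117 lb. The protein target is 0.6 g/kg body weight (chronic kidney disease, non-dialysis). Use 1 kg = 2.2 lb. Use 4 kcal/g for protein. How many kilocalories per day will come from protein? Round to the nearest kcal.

128 kcal/day

Weight in kg = 117 ÷ 2.2 = 53.1818 kg.
Protein = 0.6 g/kg × 53.1818 kg = 31.9091 g/day.
Protein energy = 31.9091 g × 4 kcal/g = 127.6364 kcal/day.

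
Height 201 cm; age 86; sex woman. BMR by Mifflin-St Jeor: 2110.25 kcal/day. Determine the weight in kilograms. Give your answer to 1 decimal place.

2110.25 = 10·W + 6.25(201) − 5(86) − 161
10·W = 2110.25 − 665.25 = 1445, so W = 144.5 kg.

144.5 kg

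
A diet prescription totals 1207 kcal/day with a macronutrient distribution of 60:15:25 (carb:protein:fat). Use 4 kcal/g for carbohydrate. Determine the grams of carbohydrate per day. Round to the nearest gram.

Carbohydrate energy = 60% × 1207 = 724.2 kcal.
At 4 kcal/g: 724.2 ÷ 4 = 181.05 g.

181 g/day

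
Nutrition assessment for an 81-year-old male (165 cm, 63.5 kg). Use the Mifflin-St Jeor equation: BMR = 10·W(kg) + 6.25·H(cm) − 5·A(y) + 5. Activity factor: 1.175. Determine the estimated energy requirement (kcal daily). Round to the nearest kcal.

Mifflin-St Jeor (male): BMR = 10(63.5) + 6.25(165) − 5(81) + 5 = 635 + 1031.25 − 405 + 5 = 1266.25 kcal/day.
TEE = BMR × activity factor = 1266.25 × 1.175 = 1487.8438 kcal/day.

1488 kcal daily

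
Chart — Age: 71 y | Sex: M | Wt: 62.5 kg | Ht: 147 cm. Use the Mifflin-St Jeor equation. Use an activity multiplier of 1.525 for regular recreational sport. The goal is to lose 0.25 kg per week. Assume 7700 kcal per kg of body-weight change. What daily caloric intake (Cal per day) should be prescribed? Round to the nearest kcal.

Mifflin-St Jeor (male): BMR = 10(62.5) + 6.25(147) − 5(71) + 5 = 625 + 918.75 − 355 + 5 = 1193.75 kcal/day.
TEE = 1193.75 × 1.525 = 1820.4688 kcal/day.
Required daily deficit = 0.25 × 7700 ÷ 7 = 275 kcal/day.
Target intake = 1820.4688 − 275 = 1545.4688 kcal/day.

1545 Cal per day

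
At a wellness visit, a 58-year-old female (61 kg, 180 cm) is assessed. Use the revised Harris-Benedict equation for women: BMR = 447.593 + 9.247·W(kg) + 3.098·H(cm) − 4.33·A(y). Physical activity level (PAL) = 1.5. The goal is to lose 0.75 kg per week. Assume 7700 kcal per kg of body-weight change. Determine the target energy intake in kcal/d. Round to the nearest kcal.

Harris-Benedict: BMR = 447.593 + 9.247(61) + 3.098(180) − 4.33(58) = 1318.16 kcal/day.
TEE = 1318.16 × 1.5 = 1977.24 kcal/day.
Required daily deficit = 0.75 × 7700 ÷ 7 = 825 kcal/day.
Target intake = 1977.24 − 825 = 1152.24 kcal/day.

1152 kcal/d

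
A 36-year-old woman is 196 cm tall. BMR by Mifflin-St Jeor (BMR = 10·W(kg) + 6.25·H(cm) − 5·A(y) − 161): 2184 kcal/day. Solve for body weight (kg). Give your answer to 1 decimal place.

2184 = 10·W + 6.25(196) − 5(36) − 161
10·W = 2184 − 884 = 1300, so W = 130 kg.

130.0 kg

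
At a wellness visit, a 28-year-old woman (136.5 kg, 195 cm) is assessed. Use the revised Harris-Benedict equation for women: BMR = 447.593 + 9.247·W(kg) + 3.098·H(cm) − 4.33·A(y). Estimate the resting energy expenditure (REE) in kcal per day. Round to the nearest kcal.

2193 kcal per day

Harris-Benedict: BMR = 447.593 + 9.247(136.5) + 3.098(195) − 4.33(28) = 2192.6785 kcal/day.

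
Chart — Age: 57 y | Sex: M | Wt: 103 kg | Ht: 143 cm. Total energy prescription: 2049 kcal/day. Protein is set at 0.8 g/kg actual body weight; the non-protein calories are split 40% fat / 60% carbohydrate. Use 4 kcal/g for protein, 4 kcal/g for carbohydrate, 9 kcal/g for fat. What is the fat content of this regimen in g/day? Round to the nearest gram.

76 g/day

Protein = 0.8 × 103 = 82.4 g → 82.4 × 4 = 329.6 kcal.
Non-protein calories = 2049 − 329.6 = 1719.4 kcal.
Fat: 40% × 1719.4 = 687.76 kcal; carbohydrate: 1031.64 kcal.
Fat: 687.76 kcal ÷ 9 kcal/g = 76.4178 g.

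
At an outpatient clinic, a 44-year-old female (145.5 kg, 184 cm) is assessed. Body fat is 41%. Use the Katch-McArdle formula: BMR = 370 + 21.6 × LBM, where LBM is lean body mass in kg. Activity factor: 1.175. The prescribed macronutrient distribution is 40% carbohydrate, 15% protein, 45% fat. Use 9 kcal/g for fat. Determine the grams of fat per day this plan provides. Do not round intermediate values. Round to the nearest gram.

131 g/day

LBM = 145.5 × (1 − 0.41) = 85.845 kg. Katch-McArdle: BMR = 370 + 21.6 × 85.845 = 2224.252 kcal/day.
TEE = 2224.252 × 1.175 = 2613.4961 kcal/day.
Fat energy = 45% × 2613.4961 = 1176.0732 kcal.
Fat = 1176.0732 ÷ 9 kcal/g = 130.6748 g.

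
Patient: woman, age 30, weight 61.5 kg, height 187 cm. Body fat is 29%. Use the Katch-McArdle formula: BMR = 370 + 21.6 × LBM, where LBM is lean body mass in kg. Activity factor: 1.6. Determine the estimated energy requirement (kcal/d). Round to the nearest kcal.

LBM = 61.5 × (1 − 0.29) = 43.665 kg. Katch-McArdle: BMR = 370 + 21.6 × 43.665 = 1313.164 kcal/day.
TEE = BMR × activity factor = 1313.164 × 1.6 = 2101.0624 kcal/day.

2101 kcal/d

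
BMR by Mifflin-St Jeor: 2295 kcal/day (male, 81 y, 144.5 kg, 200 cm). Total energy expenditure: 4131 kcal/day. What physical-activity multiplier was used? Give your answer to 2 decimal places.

1.80

Activity factor = TEE ÷ BMR = 4131 ÷ 2295 = 1.8.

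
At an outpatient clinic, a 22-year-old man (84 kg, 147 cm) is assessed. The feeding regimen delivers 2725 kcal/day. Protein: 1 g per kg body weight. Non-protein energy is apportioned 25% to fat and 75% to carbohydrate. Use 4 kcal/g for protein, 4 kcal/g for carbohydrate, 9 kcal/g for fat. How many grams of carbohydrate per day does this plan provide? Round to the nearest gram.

448 g/day

Protein = 1 × 84 = 84 g → 84 × 4 = 336 kcal.
Non-protein calories = 2725 − 336 = 2389 kcal.
Fat: 25% × 2389 = 597.25 kcal; carbohydrate: 1791.75 kcal.
Carbohydrate: 1791.75 kcal ÷ 4 kcal/g = 447.9375 g.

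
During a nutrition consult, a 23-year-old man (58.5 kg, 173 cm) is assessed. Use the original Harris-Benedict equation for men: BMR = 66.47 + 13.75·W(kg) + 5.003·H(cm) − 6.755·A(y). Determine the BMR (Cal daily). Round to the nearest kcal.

Harris-Benedict: BMR = 66.47 + 13.75(58.5) + 5.003(173) − 6.755(23) = 1580.999 kcal/day.

1581 Cal daily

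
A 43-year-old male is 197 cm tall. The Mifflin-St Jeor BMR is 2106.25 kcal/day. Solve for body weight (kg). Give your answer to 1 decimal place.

2106.25 = 10·W + 6.25(197) − 5(43) + 5
10·W = 2106.25 − 1021.25 = 1085, so W = 108.5 kg.

108.5 kg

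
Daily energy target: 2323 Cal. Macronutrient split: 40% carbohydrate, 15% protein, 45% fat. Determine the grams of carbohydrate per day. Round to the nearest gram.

232 g/day

Carbohydrate energy = 40% × 2323 = 929.2 kcal.
At 4 kcal/g: 929.2 ÷ 4 = 232.3 g.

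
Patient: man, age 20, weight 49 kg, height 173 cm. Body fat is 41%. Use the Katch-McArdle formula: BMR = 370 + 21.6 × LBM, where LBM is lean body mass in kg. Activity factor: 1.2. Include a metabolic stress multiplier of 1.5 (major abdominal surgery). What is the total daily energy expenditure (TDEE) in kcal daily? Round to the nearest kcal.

1790 kcal daily

LBM = 49 × (1 − 0.41) = 28.91 kg. Katch-McArdle: BMR = 370 + 21.6 × 28.91 = 994.456 kcal/day.
TEE = BMR × activity factor = 994.456 × 1.2 = 1193.3472 kcal/day.
Apply stress factor: 1193.3472 × 1.5 = 1790.0208 kcal/day.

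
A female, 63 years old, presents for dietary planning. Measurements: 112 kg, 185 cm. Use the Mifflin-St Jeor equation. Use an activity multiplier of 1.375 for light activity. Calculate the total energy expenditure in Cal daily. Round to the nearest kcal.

2475 Cal daily

Mifflin-St Jeor (female): BMR = 10(112) + 6.25(185) − 5(63) − 161 = 1120 + 1156.25 − 315 − 161 = 1800.25 kcal/day.
TEE = BMR × activity factor = 1800.25 × 1.375 = 2475.3438 kcal/day.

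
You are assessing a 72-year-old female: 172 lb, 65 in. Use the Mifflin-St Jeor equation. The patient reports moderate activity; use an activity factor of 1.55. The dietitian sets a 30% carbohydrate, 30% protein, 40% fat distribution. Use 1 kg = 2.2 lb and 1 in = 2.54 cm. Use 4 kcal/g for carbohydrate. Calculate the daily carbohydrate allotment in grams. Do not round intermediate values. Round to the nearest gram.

Convert to metric: weight = 172 ÷ 2.2 = 78.1818 kg; height = 65 × 2.54 = 165.1 cm.
Mifflin-St Jeor (female): BMR = 10(78.1818) + 6.25(165.1) − 5(72) − 161 = 781.8182 + 1031.875 − 360 − 161 = 1292.6932 kcal/day.
TEE = 1292.6932 × 1.55 = 2003.6744 kcal/day.
Carbohydrate energy = 30% × 2003.6744 = 601.1023 kcal.
Carbohydrate = 601.1023 ÷ 4 kcal/g = 150.2756 g.

150 g/day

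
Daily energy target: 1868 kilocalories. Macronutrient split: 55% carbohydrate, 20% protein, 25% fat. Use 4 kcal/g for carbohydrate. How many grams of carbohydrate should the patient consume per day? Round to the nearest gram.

Carbohydrate energy = 55% × 1868 = 1027.4 kcal.
At 4 kcal/g: 1027.4 ÷ 4 = 256.85 g.

257 g/day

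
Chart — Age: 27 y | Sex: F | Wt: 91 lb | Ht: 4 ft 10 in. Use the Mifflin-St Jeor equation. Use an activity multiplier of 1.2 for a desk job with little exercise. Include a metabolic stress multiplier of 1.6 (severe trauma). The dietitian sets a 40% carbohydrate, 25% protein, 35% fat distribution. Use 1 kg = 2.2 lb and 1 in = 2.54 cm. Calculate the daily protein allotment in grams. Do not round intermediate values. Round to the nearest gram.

125 g/day

Convert to metric: weight = 91 ÷ 2.2 = 41.3636 kg; height = (4×12 + 10) × 2.54 = 58 × 2.54 = 147.32 cm.
Mifflin-St Jeor (female): BMR = 10(41.3636) + 6.25(147.32) − 5(27) − 161 = 413.6364 + 920.75 − 135 − 161 = 1038.3864 kcal/day.
TEE = 1038.3864 × 1.2 = 1246.0636 kcal/day.
With stress factor 1.6: 1246.0636 × 1.6 = 1993.7018 kcal/day.
Protein energy = 25% × 1993.7018 = 498.4255 kcal.
Protein = 498.4255 ÷ 4 kcal/g = 124.6064 g.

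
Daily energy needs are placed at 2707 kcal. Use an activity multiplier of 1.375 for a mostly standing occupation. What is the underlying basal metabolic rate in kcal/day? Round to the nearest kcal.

1969 kcal/day

BMR = TEE ÷ activity factor = 2707 ÷ 1.375 = 1968.7273 kcal/day.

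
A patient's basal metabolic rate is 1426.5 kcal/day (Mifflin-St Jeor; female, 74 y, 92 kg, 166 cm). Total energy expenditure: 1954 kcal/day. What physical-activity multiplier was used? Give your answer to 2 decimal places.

Activity factor = TEE ÷ BMR = 1954 ÷ 1426.5 = 1.37.

1.37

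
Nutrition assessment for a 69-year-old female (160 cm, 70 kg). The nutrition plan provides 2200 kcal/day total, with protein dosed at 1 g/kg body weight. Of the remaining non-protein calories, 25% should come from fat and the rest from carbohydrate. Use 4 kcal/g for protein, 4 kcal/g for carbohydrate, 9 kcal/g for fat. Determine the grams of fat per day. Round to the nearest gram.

53 g/day

Protein = 1 × 70 = 70 g → 70 × 4 = 280 kcal.
Non-protein calories = 2200 − 280 = 1920 kcal.
Fat: 25% × 1920 = 480 kcal; carbohydrate: 1440 kcal.
Fat: 480 kcal ÷ 9 kcal/g = 53.3333 g.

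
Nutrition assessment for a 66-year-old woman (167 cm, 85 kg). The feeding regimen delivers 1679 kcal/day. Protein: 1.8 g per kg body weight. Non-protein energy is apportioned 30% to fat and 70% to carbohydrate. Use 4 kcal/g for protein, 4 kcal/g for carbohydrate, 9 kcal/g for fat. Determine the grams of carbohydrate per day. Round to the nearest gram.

187 g/day

Protein = 1.8 × 85 = 153 g → 153 × 4 = 612 kcal.
Non-protein calories = 1679 − 612 = 1067 kcal.
Fat: 30% × 1067 = 320.1 kcal; carbohydrate: 746.9 kcal.
Carbohydrate: 746.9 kcal ÷ 4 kcal/g = 186.725 g.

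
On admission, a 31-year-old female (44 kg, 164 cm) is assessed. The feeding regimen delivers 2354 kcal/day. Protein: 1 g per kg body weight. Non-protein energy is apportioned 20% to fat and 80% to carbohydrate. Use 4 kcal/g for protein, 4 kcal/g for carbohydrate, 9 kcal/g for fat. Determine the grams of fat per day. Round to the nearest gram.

48 g/day

Protein = 1 × 44 = 44 g → 44 × 4 = 176 kcal.
Non-protein calories = 2354 − 176 = 2178 kcal.
Fat: 20% × 2178 = 435.6 kcal; carbohydrate: 1742.4 kcal.
Fat: 435.6 kcal ÷ 9 kcal/g = 48.4 g.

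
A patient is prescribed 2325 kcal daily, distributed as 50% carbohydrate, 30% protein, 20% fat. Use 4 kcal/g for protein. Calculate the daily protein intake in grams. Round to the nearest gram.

Protein energy = 30% × 2325 = 697.5 kcal.
At 4 kcal/g: 697.5 ÷ 4 = 174.375 g.

174 g/day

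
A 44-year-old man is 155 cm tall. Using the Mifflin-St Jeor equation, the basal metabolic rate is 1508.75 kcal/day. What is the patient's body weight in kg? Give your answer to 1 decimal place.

75.5 kg

1508.75 = 10·W + 6.25(155) − 5(44) + 5
10·W = 1508.75 − 753.75 = 755, so W = 75.5 kg.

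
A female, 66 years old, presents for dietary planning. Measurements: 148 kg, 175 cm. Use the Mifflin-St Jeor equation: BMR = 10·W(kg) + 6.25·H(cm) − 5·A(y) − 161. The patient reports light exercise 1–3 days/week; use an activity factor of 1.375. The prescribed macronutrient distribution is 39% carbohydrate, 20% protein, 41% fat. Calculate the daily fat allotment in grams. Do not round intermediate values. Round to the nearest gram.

130 g/day

Mifflin-St Jeor (female): BMR = 10(148) + 6.25(175) − 5(66) − 161 = 1480 + 1093.75 − 330 − 161 = 2082.75 kcal/day.
TEE = 2082.75 × 1.375 = 2863.7813 kcal/day.
Fat energy = 41% × 2863.7813 = 1174.1503 kcal.
Fat = 1174.1503 ÷ 9 kcal/g = 130.4611 g.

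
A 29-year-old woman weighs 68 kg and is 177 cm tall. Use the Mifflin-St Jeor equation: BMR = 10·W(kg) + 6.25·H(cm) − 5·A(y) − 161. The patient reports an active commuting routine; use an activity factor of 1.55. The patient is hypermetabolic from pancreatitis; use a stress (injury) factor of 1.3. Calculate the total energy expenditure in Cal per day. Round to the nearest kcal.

2983 Cal per day

Mifflin-St Jeor (female): BMR = 10(68) + 6.25(177) − 5(29) − 161 = 680 + 1106.25 − 145 − 161 = 1480.25 kcal/day.
TEE = BMR × activity factor = 1480.25 × 1.55 = 2294.3875 kcal/day.
Apply stress factor: 2294.3875 × 1.3 = 2982.7038 kcal/day.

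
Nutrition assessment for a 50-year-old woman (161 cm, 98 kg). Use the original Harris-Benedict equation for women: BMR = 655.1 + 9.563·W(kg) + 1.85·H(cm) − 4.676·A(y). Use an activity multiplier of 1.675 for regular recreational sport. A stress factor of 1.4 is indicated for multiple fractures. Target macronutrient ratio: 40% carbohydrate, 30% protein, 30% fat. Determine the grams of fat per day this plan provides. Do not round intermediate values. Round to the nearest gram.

Harris-Benedict: BMR = 655.1 + 9.563(98) + 1.85(161) − 4.676(50) = 1656.324 kcal/day.
TEE = 1656.324 × 1.675 = 2774.3427 kcal/day.
With stress factor 1.4: 2774.3427 × 1.4 = 3884.0798 kcal/day.
Fat energy = 30% × 3884.0798 = 1165.2239 kcal.
Fat = 1165.2239 ÷ 9 kcal/g = 129.4693 g.

129 g/day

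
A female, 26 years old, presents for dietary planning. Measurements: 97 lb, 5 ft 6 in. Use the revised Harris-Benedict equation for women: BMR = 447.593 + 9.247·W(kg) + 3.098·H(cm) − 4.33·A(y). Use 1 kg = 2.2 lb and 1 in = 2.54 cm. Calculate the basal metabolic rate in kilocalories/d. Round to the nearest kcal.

1262 kilocalories/d

Convert to metric: weight = 97 ÷ 2.2 = 44.0909 kg; height = (5×12 + 6) × 2.54 = 66 × 2.54 = 167.64 cm.
Harris-Benedict: BMR = 447.593 + 9.247(44.0909) + 3.098(167.64) − 4.33(26) = 1262.0704 kcal/day.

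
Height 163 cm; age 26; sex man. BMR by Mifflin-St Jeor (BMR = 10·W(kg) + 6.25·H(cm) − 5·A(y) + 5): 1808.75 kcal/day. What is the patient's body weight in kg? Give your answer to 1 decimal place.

1808.75 = 10·W + 6.25(163) − 5(26) + 5
10·W = 1808.75 − 893.75 = 915, so W = 91.5 kg.

91.5 kg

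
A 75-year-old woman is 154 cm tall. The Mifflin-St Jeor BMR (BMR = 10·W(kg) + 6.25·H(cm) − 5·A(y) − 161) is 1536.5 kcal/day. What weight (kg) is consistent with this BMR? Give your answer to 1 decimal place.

1536.5 = 10·W + 6.25(154) − 5(75) − 161
10·W = 1536.5 − 426.5 = 1110, so W = 111 kg.

111.0 kg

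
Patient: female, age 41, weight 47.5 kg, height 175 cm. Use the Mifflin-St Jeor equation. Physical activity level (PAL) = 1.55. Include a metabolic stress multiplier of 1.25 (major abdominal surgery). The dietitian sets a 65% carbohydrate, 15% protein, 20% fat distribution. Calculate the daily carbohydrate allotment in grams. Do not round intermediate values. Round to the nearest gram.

379 g/day

Mifflin-St Jeor (female): BMR = 10(47.5) + 6.25(175) − 5(41) − 161 = 475 + 1093.75 − 205 − 161 = 1202.75 kcal/day.
TEE = 1202.75 × 1.55 = 1864.2625 kcal/day.
With stress factor 1.25: 1864.2625 × 1.25 = 2330.3281 kcal/day.
Carbohydrate energy = 65% × 2330.3281 = 1514.7133 kcal.
Carbohydrate = 1514.7133 ÷ 4 kcal/g = 378.6783 g.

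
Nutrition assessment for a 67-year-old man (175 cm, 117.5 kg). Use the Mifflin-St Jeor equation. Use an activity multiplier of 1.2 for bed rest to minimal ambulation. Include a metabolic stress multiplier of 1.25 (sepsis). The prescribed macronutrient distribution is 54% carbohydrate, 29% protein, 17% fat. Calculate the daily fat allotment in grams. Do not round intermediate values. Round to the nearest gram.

Mifflin-St Jeor (male): BMR = 10(117.5) + 6.25(175) − 5(67) + 5 = 1175 + 1093.75 − 335 + 5 = 1938.75 kcal/day.
TEE = 1938.75 × 1.2 = 2326.5 kcal/day.
With stress factor 1.25: 2326.5 × 1.25 = 2908.125 kcal/day.
Fat energy = 17% × 2908.125 = 494.3813 kcal.
Fat = 494.3813 ÷ 9 kcal/g = 54.9313 g.

55 g/day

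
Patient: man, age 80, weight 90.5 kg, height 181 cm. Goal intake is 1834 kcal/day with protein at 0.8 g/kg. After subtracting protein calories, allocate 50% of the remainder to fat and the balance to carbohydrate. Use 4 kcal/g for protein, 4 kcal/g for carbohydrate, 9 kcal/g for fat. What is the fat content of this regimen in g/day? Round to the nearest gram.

86 g/day

Protein = 0.8 × 90.5 = 72.4 g → 72.4 × 4 = 289.6 kcal.
Non-protein calories = 1834 − 289.6 = 1544.4 kcal.
Fat: 50% × 1544.4 = 772.2 kcal; carbohydrate: 772.2 kcal.
Fat: 772.2 kcal ÷ 9 kcal/g = 85.8 g.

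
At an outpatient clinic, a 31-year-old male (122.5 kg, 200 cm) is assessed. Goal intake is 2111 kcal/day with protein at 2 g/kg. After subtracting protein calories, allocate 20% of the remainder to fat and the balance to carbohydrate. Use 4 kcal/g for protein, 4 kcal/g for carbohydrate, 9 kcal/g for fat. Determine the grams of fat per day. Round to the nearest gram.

Protein = 2 × 122.5 = 245 g → 245 × 4 = 980 kcal.
Non-protein calories = 2111 − 980 = 1131 kcal.
Fat: 20% × 1131 = 226.2 kcal; carbohydrate: 904.8 kcal.
Fat: 226.2 kcal ÷ 9 kcal/g = 25.1333 g.

25 g/day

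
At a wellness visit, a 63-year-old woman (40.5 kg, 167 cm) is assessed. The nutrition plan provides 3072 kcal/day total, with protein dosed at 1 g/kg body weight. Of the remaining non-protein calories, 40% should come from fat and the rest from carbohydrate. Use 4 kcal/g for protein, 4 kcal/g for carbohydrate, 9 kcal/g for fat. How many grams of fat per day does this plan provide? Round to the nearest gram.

129 g/day

Protein = 1 × 40.5 = 40.5 g → 40.5 × 4 = 162 kcal.
Non-protein calories = 3072 − 162 = 2910 kcal.
Fat: 40% × 2910 = 1164 kcal; carbohydrate: 1746 kcal.
Fat: 1164 kcal ÷ 9 kcal/g = 129.3333 g.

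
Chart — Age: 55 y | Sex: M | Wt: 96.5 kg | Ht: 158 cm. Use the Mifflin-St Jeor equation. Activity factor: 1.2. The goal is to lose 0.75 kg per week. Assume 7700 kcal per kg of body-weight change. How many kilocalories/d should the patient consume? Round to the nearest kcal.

Mifflin-St Jeor (male): BMR = 10(96.5) + 6.25(158) − 5(55) + 5 = 965 + 987.5 − 275 + 5 = 1682.5 kcal/day.
TEE = 1682.5 × 1.2 = 2019 kcal/day.
Required daily deficit = 0.75 × 7700 ÷ 7 = 825 kcal/day.
Target intake = 2019 − 825 = 1194 kcal/day.

1194 kilocalories/d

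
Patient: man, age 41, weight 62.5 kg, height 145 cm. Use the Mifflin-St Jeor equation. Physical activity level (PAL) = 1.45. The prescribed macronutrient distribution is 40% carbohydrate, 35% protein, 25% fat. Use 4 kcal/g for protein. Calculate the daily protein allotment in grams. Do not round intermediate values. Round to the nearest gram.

169 g/day

Mifflin-St Jeor (male): BMR = 10(62.5) + 6.25(145) − 5(41) + 5 = 625 + 906.25 − 205 + 5 = 1331.25 kcal/day.
TEE = 1331.25 × 1.45 = 1930.3125 kcal/day.
Protein energy = 35% × 1930.3125 = 675.6094 kcal.
Protein = 675.6094 ÷ 4 kcal/g = 168.9023 g.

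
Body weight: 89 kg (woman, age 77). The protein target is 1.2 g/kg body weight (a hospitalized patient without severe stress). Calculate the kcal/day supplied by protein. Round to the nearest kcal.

427 kcal/day

Protein = 1.2 g/kg × 89 kg = 106.8 g/day.
Protein energy = 106.8 g × 4 kcal/g = 427.2 kcal/day.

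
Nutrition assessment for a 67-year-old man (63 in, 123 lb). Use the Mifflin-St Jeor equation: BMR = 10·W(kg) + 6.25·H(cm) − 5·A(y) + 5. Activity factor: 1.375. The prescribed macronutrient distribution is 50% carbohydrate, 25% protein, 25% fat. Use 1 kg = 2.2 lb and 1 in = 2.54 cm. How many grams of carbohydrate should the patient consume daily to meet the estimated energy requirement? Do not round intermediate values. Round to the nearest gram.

211 g/day

Convert to metric: weight = 123 ÷ 2.2 = 55.9091 kg; height = 63 × 2.54 = 160.02 cm.
Mifflin-St Jeor (male): BMR = 10(55.9091) + 6.25(160.02) − 5(67) + 5 = 559.0909 + 1000.125 − 335 + 5 = 1229.2159 kcal/day.
TEE = 1229.2159 × 1.375 = 1690.1719 kcal/day.
Carbohydrate energy = 50% × 1690.1719 = 845.0859 kcal.
Carbohydrate = 845.0859 ÷ 4 kcal/g = 211.2715 g.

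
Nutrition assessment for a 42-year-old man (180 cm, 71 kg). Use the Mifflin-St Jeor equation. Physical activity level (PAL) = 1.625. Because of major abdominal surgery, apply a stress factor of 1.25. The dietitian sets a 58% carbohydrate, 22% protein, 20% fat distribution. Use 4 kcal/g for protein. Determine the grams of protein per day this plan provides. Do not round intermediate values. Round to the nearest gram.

182 g/day

Mifflin-St Jeor (male): BMR = 10(71) + 6.25(180) − 5(42) + 5 = 710 + 1125 − 210 + 5 = 1630 kcal/day.
TEE = 1630 × 1.625 = 2648.75 kcal/day.
With stress factor 1.25: 2648.75 × 1.25 = 3310.9375 kcal/day.
Protein energy = 22% × 3310.9375 = 728.4063 kcal.
Protein = 728.4063 ÷ 4 kcal/g = 182.1016 g.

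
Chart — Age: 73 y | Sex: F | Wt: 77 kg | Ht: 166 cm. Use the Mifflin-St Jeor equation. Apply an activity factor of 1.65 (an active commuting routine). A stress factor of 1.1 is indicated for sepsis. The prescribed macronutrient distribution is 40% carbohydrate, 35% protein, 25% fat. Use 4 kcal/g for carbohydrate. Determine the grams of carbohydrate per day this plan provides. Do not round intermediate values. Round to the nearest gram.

Mifflin-St Jeor (female): BMR = 10(77) + 6.25(166) − 5(73) − 161 = 770 + 1037.5 − 365 − 161 = 1281.5 kcal/day.
TEE = 1281.5 × 1.65 = 2114.475 kcal/day.
With stress factor 1.1: 2114.475 × 1.1 = 2325.9225 kcal/day.
Carbohydrate energy = 40% × 2325.9225 = 930.369 kcal.
Carbohydrate = 930.369 ÷ 4 kcal/g = 232.5923 g.

233 g/day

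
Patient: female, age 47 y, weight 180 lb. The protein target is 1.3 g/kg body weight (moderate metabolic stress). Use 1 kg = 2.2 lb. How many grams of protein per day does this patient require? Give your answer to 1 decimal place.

106.4 g/day

Weight in kg = 180 ÷ 2.2 = 81.8182 kg.
Protein = 1.3 g/kg × 81.8182 kg = 106.3636 g/day.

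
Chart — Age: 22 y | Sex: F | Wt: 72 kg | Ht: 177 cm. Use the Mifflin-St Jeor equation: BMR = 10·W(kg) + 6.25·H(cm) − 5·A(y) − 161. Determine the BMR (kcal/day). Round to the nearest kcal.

Mifflin-St Jeor (female): BMR = 10(72) + 6.25(177) − 5(22) − 161 = 720 + 1106.25 − 110 − 161 = 1555.25 kcal/day.

1555 kcal/day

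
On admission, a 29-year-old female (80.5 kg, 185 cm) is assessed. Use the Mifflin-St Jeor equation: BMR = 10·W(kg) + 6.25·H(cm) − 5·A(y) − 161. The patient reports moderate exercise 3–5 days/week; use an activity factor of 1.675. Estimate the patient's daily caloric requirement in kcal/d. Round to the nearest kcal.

2773 kcal/d

Mifflin-St Jeor (female): BMR = 10(80.5) + 6.25(185) − 5(29) − 161 = 805 + 1156.25 − 145 − 161 = 1655.25 kcal/day.
TEE = BMR × activity factor = 1655.25 × 1.675 = 2772.5438 kcal/day.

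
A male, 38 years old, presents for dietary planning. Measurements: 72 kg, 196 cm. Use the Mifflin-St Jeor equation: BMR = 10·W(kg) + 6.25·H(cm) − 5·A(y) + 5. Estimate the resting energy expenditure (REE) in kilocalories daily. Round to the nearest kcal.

1760 kilocalories daily

Mifflin-St Jeor (male): BMR = 10(72) + 6.25(196) − 5(38) + 5 = 720 + 1225 − 190 + 5 = 1760 kcal/day.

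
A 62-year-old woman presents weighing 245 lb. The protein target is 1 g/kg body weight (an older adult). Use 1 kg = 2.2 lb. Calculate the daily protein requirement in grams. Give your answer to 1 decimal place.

Weight in kg = 245 ÷ 2.2 = 111.3636 kg.
Protein = 1 g/kg × 111.3636 kg = 111.3636 g/day.

111.4 g/day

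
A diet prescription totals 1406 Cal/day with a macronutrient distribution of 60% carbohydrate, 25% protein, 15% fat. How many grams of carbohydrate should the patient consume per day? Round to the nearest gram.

Carbohydrate energy = 60% × 1406 = 843.6 kcal.
At 4 kcal/g: 843.6 ÷ 4 = 210.9 g.

211 g/day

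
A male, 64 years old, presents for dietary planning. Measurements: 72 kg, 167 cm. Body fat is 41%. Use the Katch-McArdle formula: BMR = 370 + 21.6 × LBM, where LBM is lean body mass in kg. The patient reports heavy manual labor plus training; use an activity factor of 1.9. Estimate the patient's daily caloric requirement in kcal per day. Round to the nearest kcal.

2446 kcal per day

LBM = 72 × (1 − 0.41) = 42.48 kg. Katch-McArdle: BMR = 370 + 21.6 × 42.48 = 1287.568 kcal/day.
TEE = BMR × activity factor = 1287.568 × 1.9 = 2446.3792 kcal/day.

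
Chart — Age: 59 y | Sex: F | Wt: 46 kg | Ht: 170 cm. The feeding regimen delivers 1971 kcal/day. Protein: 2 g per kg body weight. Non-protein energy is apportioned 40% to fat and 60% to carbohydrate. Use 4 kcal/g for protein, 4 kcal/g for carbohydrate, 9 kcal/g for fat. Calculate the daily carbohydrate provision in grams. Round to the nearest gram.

Protein = 2 × 46 = 92 g → 92 × 4 = 368 kcal.
Non-protein calories = 1971 − 368 = 1603 kcal.
Fat: 40% × 1603 = 641.2 kcal; carbohydrate: 961.8 kcal.
Carbohydrate: 961.8 kcal ÷ 4 kcal/g = 240.45 g.

240 g/day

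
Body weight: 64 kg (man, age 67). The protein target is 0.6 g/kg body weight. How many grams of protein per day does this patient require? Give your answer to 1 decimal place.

38.4 g/day

Protein = 0.6 g/kg × 64 kg = 38.4 g/day.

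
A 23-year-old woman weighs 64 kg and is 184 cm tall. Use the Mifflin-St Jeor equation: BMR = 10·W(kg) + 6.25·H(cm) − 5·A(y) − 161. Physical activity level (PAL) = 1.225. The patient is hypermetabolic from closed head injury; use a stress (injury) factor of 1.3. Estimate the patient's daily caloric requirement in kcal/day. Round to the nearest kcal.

2411 kcal/day

Mifflin-St Jeor (female): BMR = 10(64) + 6.25(184) − 5(23) − 161 = 640 + 1150 − 115 − 161 = 1514 kcal/day.
TEE = BMR × activity factor = 1514 × 1.225 = 1854.65 kcal/day.
Apply stress factor: 1854.65 × 1.3 = 2411.045 kcal/day.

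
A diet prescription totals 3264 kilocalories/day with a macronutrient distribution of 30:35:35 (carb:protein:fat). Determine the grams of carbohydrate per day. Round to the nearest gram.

Carbohydrate energy = 30% × 3264 = 979.2 kcal.
At 4 kcal/g: 979.2 ÷ 4 = 244.8 g.

245 g/day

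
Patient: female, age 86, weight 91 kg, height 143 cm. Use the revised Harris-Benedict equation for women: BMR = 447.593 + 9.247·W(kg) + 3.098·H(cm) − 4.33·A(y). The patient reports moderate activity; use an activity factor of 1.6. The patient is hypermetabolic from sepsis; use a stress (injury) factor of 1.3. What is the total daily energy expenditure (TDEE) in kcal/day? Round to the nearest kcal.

Harris-Benedict: BMR = 447.593 + 9.247(91) + 3.098(143) − 4.33(86) = 1359.704 kcal/day.
TEE = BMR × activity factor = 1359.704 × 1.6 = 2175.5264 kcal/day.
Apply stress factor: 2175.5264 × 1.3 = 2828.1843 kcal/day.

2828 kcal/day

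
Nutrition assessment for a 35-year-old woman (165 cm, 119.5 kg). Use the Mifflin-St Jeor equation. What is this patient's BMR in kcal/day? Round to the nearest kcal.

1890 kcal/day

Mifflin-St Jeor (female): BMR = 10(119.5) + 6.25(165) − 5(35) − 161 = 1195 + 1031.25 − 175 − 161 = 1890.25 kcal/day.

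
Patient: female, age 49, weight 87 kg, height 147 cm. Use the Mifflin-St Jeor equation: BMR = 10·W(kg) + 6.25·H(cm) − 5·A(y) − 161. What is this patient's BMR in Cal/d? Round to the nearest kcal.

Mifflin-St Jeor (female): BMR = 10(87) + 6.25(147) − 5(49) − 161 = 870 + 918.75 − 245 − 161 = 1382.75 kcal/day.

1383 Cal/d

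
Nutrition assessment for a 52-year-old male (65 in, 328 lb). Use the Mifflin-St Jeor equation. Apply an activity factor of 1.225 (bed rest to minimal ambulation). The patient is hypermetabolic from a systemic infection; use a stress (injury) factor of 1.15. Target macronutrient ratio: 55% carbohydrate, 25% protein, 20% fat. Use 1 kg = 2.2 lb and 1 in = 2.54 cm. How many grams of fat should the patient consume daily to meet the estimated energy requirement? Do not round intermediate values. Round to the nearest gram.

Convert to metric: weight = 328 ÷ 2.2 = 149.0909 kg; height = 65 × 2.54 = 165.1 cm.
Mifflin-St Jeor (male): BMR = 10(149.0909) + 6.25(165.1) − 5(52) + 5 = 1490.9091 + 1031.875 − 260 + 5 = 2267.7841 kcal/day.
TEE = 2267.7841 × 1.225 = 2778.0355 kcal/day.
With stress factor 1.15: 2778.0355 × 1.15 = 3194.7408 kcal/day.
Fat energy = 20% × 3194.7408 = 638.9482 kcal.
Fat = 638.9482 ÷ 9 kcal/g = 70.9942 g.

71 g/day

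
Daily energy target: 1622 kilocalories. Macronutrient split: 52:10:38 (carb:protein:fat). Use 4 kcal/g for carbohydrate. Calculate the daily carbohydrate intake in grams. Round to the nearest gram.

211 g/day

Carbohydrate energy = 52% × 1622 = 843.44 kcal.
At 4 kcal/g: 843.44 ÷ 4 = 210.86 g.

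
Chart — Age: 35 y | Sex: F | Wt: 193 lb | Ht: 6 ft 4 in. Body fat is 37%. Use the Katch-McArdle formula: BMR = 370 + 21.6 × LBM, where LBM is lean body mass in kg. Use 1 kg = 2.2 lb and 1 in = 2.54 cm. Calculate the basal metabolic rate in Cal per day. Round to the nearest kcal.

1564 Cal per day

Convert to metric: weight = 193 ÷ 2.2 = 87.7273 kg; height = (6×12 + 4) × 2.54 = 76 × 2.54 = 193.04 cm.
LBM = 87.7273 × (1 − 0.37) = 55.2682 kg. Katch-McArdle: BMR = 370 + 21.6 × 55.2682 = 1563.7927 kcal/day.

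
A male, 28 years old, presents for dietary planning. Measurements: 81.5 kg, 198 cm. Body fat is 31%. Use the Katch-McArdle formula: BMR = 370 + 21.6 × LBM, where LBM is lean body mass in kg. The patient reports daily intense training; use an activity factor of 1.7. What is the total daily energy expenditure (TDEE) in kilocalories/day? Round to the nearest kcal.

LBM = 81.5 × (1 − 0.31) = 56.235 kg. Katch-McArdle: BMR = 370 + 21.6 × 56.235 = 1584.676 kcal/day.
TEE = BMR × activity factor = 1584.676 × 1.7 = 2693.9492 kcal/day.

2694 kilocalories/day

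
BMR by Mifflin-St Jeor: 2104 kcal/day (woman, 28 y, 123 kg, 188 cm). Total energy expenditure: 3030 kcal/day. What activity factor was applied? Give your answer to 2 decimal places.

Activity factor = TEE ÷ BMR = 3030 ÷ 2104 = 1.44.

1.44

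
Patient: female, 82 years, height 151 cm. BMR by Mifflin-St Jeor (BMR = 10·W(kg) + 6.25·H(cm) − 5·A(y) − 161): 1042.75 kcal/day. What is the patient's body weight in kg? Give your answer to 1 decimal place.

1042.75 = 10·W + 6.25(151) − 5(82) − 161
10·W = 1042.75 − 372.75 = 670, so W = 67 kg.

67.0 kg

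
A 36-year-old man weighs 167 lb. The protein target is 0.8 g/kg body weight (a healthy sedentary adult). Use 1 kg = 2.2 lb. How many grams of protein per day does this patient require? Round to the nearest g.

Weight in kg = 167 ÷ 2.2 = 75.9091 kg.
Protein = 0.8 g/kg × 75.9091 kg = 60.7273 g/day.

61 g/day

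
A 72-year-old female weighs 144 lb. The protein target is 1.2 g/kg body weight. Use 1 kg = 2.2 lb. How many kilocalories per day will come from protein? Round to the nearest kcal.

Weight in kg = 144 ÷ 2.2 = 65.4545 kg.
Protein = 1.2 g/kg × 65.4545 kg = 78.5455 g/day.
Protein energy = 78.5455 g × 4 kcal/g = 314.1818 kcal/day.

314 kcal/day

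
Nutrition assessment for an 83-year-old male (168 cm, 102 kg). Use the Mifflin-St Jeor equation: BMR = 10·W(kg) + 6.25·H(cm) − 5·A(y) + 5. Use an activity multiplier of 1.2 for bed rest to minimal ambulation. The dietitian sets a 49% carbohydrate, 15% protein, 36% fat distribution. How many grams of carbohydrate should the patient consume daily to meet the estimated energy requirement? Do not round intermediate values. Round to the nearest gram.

Mifflin-St Jeor (male): BMR = 10(102) + 6.25(168) − 5(83) + 5 = 1020 + 1050 − 415 + 5 = 1660 kcal/day.
TEE = 1660 × 1.2 = 1992 kcal/day.
Carbohydrate energy = 49% × 1992 = 976.08 kcal.
Carbohydrate = 976.08 ÷ 4 kcal/g = 244.02 g.

244 g/day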